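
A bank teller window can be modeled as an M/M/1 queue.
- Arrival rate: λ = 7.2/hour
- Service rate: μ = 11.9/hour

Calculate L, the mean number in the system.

ρ = λ/μ = 7.2/11.9 = 0.6050
For M/M/1: L = λ/(μ-λ)
L = 7.2/(11.9-7.2) = 7.2/4.70
L = 1.5319 transactions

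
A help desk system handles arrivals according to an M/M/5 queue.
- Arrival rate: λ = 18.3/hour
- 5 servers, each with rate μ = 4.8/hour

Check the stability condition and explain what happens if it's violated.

Stability requires ρ = λ/(cμ) < 1
ρ = 18.3/(5 × 4.8) = 18.3/24.00 = 0.7625
Since 0.7625 < 1, the system is STABLE.
The servers are busy 76.25% of the time.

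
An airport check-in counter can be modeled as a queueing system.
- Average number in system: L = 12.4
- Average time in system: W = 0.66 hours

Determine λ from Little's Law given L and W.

Little's Law: L = λW, so λ = L/W
λ = 12.4/0.66 = 18.7879 passengers/hour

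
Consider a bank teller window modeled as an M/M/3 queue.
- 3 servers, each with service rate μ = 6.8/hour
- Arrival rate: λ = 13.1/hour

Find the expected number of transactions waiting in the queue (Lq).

Traffic intensity: ρ = λ/(cμ) = 13.1/(3×6.8) = 0.6422
Since ρ = 0.6422 < 1, system is stable.
Offered load a = λ/μ = cρ = 13.1/6.8 = 1.9265
P₀ = [ Σₙ₌₀^2 aⁿ/n! + a^3/(3!(1-ρ)) ]⁻¹
Σ = a^0/0! + a^1/1! + a^2/2! = 1.0000 + 1.9265 + 1.8556 = 4.7821
a^3/(3!(1-ρ)) = 7.1497/(6 × 0.35784) = 3.3300
P₀ = 1/(4.7821 + 3.3300) = 0.1233
Lq = P₀·a^3·ρ / (3!(1-ρ)²) = 0.1233 × 7.1497 × 0.6422 / (6 × 0.1281) = 0.7366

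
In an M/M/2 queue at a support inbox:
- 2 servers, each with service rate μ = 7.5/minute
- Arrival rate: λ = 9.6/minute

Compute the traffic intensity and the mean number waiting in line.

Traffic intensity: ρ = λ/(cμ) = 9.6/(2×7.5) = 0.6400
Since ρ = 0.6400 < 1, system is stable.
Offered load a = λ/μ = cρ = 9.6/7.5 = 1.2800
P₀ = [ Σₙ₌₀^1 aⁿ/n! + a^2/(2!(1-ρ)) ]⁻¹
Σ = a^0/0! + a^1/1! = 1.0000 + 1.2800 = 2.2800
a^2/(2!(1-ρ)) = 1.6384/(2 × 0.3600) = 2.2756
P₀ = 1/(2.2800 + 2.2756) = 0.2195
Lq = P₀·a^2·ρ / (2!(1-ρ)²) = 0.2195 × 1.6384 × 0.6400 / (2 × 0.1296) = 0.8880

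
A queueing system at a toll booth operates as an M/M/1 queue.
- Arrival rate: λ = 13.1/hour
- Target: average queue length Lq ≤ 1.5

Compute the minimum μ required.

For M/M/1: Lq = λ²/(μ(μ-λ))
Need Lq ≤ 1.5, i.e. μ(μ-λ) ≥ λ²/1.5
μ² - 13.1μ - 171.61/1.5 ≥ 0  →  μ² - 13.1μ - 114.40667 ≥ 0
Quadratic formula (positive root): μ = [λ + √(λ² + 4×114.40667)]/2
Discriminant: 171.61 + 4×114.40667 = 629.2367, √629.2367 = 25.0846
μ ≥ (13.1 + 25.0846)/2 = 19.0923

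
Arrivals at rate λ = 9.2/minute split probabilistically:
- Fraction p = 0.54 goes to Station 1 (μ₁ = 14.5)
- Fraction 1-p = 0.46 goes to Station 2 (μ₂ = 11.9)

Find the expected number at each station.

Effective rates: λ₁ = 9.2×0.54 = 4.968, λ₂ = 9.2×0.46 = 4.232
Station 1: ρ₁ = 4.968/14.5 = 0.34262, L₁ = ρ₁/(1-ρ₁) = 0.34262/(1-0.34262) = 0.5212
Station 2: ρ₂ = 4.232/11.9 = 0.35563, L₂ = ρ₂/(1-ρ₂) = 0.35563/(1-0.35563) = 0.5519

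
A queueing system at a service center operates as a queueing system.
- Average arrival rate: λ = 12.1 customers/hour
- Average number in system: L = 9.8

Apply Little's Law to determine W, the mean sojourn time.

Little's Law: L = λW, so W = L/λ
W = 9.8/12.1 = 0.8099 hours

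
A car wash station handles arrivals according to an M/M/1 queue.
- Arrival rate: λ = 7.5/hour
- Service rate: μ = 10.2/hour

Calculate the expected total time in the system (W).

First, compute utilization: ρ = λ/μ = 7.5/10.2 = 0.7353
For M/M/1: W = 1/(μ-λ)
W = 1/(10.2-7.5) = 1/2.70
W = 0.3704 hours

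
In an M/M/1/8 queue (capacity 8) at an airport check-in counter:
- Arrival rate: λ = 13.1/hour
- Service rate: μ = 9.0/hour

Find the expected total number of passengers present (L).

ρ = λ/μ = 13.1/9.0 = 1.45556
P₀ = (1-ρ)/(1-ρ^(K+1)) = (1-1.45556)/(1-1.45556^9) = -0.4556/-28.3272 = 0.01608
P_K = P₀×ρ^K = 0.01608 × 1.45556^8 = 0.01608 × 20.1484 = 0.3240
L = ρ[1 - (K+1)ρ^K + Kρ^(K+1)] / [(1-ρ)(1-ρ^(K+1))]
L = 1.45556 × (1 - 9×20.1484 + 8×29.3272) / ((1 - 1.45556) × (1 - 29.3272)) = 6.1226 passengers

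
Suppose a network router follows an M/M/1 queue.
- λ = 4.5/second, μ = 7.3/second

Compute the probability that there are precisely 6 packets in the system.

ρ = λ/μ = 4.5/7.3 = 0.61644
P(n) = (1-ρ)ρⁿ
P(6) = (1-0.61644) × 0.61644^6
P(6) = 0.3836 × 0.05487
P(6) = 0.02105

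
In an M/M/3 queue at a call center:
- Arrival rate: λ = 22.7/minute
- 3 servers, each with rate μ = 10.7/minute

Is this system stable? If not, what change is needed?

Stability requires ρ = λ/(cμ) < 1
ρ = 22.7/(3 × 10.7) = 22.7/32.10 = 0.7072
Since 0.7072 < 1, the system is STABLE.
The servers are busy 70.72% of the time.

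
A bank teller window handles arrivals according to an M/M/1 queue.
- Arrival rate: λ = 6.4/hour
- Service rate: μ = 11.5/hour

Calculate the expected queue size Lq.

ρ = λ/μ = 6.4/11.5 = 0.5565
For M/M/1: Lq = λ²/(μ(μ-λ))
Lq = 40.96/(11.5 × 5.10)
Lq = 0.6984 transactions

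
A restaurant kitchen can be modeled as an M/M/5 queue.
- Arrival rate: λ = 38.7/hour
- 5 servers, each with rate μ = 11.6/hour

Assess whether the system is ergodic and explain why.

Stability requires ρ = λ/(cμ) < 1
ρ = 38.7/(5 × 11.6) = 38.7/58.00 = 0.6672
Since 0.6672 < 1, the system is STABLE.
The servers are busy 66.72% of the time.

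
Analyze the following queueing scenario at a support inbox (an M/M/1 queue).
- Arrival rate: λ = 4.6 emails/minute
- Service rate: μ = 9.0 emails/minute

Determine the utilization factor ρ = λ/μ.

Server utilization: ρ = λ/μ
ρ = 4.6/9.0 = 0.5111
The server is busy 51.11% of the time.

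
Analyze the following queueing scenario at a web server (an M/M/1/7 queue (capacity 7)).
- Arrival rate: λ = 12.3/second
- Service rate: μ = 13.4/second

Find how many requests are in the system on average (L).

ρ = λ/μ = 12.3/13.4 = 0.9179
P₀ = (1-ρ)/(1-ρ^(K+1)) = (1-0.9179)/(1-0.9179^8) = 0.08210/0.4961 = 0.1655
P_K = P₀×ρ^K = 0.1655 × 0.9179^7 = 0.1655 × 0.5490 = 0.09086
L = ρ[1 - (K+1)ρ^K + Kρ^(K+1)] / [(1-ρ)(1-ρ^(K+1))]
L = 0.9179 × (1 - 8×0.5489940 + 7×0.5039216) / ((1 - 0.9179) × (1 - 0.5039216)) = 3.0538 requests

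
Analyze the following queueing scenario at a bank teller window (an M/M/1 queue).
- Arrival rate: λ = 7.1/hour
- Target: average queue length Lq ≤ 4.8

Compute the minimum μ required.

For M/M/1: Lq = λ²/(μ(μ-λ))
Need Lq ≤ 4.8, i.e. μ(μ-λ) ≥ λ²/4.8
μ² - 7.1μ - 50.41/4.8 ≥ 0  →  μ² - 7.1μ - 10.50208 ≥ 0
Quadratic formula (positive root): μ = [λ + √(λ² + 4×10.50208)]/2
Discriminant: 50.41 + 4×10.50208 = 92.4183, √92.4183 = 9.6134
μ ≥ (7.1 + 9.6134)/2 = 8.3567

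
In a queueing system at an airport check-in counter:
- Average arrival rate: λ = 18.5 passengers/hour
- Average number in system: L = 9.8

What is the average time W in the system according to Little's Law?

Little's Law: L = λW, so W = L/λ
W = 9.8/18.5 = 0.5297 hours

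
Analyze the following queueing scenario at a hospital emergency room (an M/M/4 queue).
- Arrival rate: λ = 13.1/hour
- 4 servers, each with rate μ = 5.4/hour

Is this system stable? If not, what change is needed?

Stability requires ρ = λ/(cμ) < 1
ρ = 13.1/(4 × 5.4) = 13.1/21.60 = 0.6065
Since 0.6065 < 1, the system is STABLE.
The servers are busy 60.65% of the time.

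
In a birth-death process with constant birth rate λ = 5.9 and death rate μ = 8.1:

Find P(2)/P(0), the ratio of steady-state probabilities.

For constant rates: P(n)/P(0) = (λ/μ)^n
P(2)/P(0) = (5.9/8.1)^2 = 0.7284^2 = 0.5306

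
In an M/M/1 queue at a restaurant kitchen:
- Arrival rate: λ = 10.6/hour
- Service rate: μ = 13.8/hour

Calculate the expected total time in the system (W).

First, compute utilization: ρ = λ/μ = 10.6/13.8 = 0.7681
For M/M/1: W = 1/(μ-λ)
W = 1/(13.8-10.6) = 1/3.20
W = 0.3125 hours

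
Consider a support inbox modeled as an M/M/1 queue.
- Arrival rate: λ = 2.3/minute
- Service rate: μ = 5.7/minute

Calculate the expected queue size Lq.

ρ = λ/μ = 2.3/5.7 = 0.4035
For M/M/1: Lq = λ²/(μ(μ-λ))
Lq = 5.29/(5.7 × 3.40)
Lq = 0.2730 emails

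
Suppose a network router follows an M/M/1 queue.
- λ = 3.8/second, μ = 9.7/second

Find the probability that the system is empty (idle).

ρ = λ/μ = 3.8/9.7 = 0.3918
P(0) = 1 - ρ = 1 - 0.3918 = 0.6082
The server is idle 60.82% of the time.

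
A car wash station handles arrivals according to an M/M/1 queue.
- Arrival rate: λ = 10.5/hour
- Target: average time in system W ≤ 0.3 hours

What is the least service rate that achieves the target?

For M/M/1: W = 1/(μ-λ)
Need W ≤ 0.3, so 1/(μ-λ) ≤ 0.3
μ - λ ≥ 1/0.3 = 3.3333
μ ≥ 10.5 + 3.3333 = 13.8333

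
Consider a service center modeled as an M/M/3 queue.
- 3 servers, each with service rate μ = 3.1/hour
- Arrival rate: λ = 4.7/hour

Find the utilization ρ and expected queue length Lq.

Traffic intensity: ρ = λ/(cμ) = 4.7/(3×3.1) = 0.5054
Since ρ = 0.5054 < 1, system is stable.
Offered load a = λ/μ = cρ = 4.7/3.1 = 1.5161
P₀ = [ Σₙ₌₀^2 aⁿ/n! + a^3/(3!(1-ρ)) ]⁻¹
Σ = a^0/0! + a^1/1! + a^2/2! = 1.000000 + 1.516129 + 1.149324 = 3.6655
a^3/(3!(1-ρ)) = 3.4850/(6 × 0.4946) = 1.1743
P₀ = 1/(3.6655 + 1.1743) = 0.2066
Lq = P₀·a^3·ρ / (3!(1-ρ)²) = 0.20662 × 3.4850 × 0.50538 / (6 × 0.24465) = 0.2479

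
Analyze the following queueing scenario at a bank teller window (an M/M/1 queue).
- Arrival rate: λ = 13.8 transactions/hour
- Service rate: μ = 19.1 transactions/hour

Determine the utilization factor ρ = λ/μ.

Server utilization: ρ = λ/μ
ρ = 13.8/19.1 = 0.7225
The server is busy 72.25% of the time.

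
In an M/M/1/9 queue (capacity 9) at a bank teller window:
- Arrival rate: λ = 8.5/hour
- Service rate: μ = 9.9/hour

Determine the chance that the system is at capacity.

ρ = λ/μ = 8.5/9.9 = 0.85859
P₀ = (1-ρ)/(1-ρ^(K+1)) = (1-0.85859)/(1-0.85859^10) = 0.14141/0.78230 = 0.1808
P_K = P₀×ρ^K = 0.18076 × 0.85859^9 = 0.18076 × 0.25356 = 0.04583
Blocking probability = 4.58%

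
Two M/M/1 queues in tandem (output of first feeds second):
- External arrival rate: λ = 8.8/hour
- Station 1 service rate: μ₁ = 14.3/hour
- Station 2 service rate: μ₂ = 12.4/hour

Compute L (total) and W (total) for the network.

By Jackson's theorem, each station behaves as independent M/M/1.
Station 1: ρ₁ = 8.8/14.3 = 0.6154, L₁ = ρ₁/(1-ρ₁) = λ/(μ₁-λ) = 8.8/5.50 = 1.6000
Station 2: ρ₂ = 8.8/12.4 = 0.7097, L₂ = ρ₂/(1-ρ₂) = λ/(μ₂-λ) = 8.8/3.60 = 2.4444
Total: L = L₁ + L₂ = 1.6000 + 2.4444 = 4.0444
W = L/λ = 4.0444/8.8 = 0.4596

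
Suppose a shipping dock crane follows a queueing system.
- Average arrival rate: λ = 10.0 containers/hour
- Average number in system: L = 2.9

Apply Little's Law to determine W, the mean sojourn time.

Little's Law: L = λW, so W = L/λ
W = 2.9/10.0 = 0.2900 hours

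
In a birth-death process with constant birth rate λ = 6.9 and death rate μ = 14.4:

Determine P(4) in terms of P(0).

For constant rates: P(n)/P(0) = (λ/μ)^n
P(4)/P(0) = (6.9/14.4)^4 = 0.47917^4 = 0.05272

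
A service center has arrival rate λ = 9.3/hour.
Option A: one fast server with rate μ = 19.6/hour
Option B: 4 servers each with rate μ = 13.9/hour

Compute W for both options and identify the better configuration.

Option A: single server μ = 19.6 (M/M/1)
  ρ_A = 9.3/19.6 = 0.4745
  W_A = 1/(μ-λ) = 1/(19.6-9.3) = 1/10.30 = 0.09709

Option B: 4 servers μ = 13.9 (M/M/4)
  ρ_B = λ/(cμ) = 9.3/(4×13.9) = 0.1673
  Offered load a = λ/μ = cρ = 9.3/13.9 = 0.6691
  P₀ = [ Σₙ₌₀^3 aⁿ/n! + a^4/(4!(1-ρ)) ]⁻¹
  Σ = a^0/0! + a^1/1! + a^2/2! + a^3/3! = 1.0000 + 0.6691 + 0.2238 + 0.04992 = 1.9428
  a^4/(4!(1-ρ)) = 0.2004/(24 × 0.8327) = 0.01003
  P₀ = 1/(1.9428 + 0.01003) = 0.5121
  Lq = P₀·a^4·ρ / (4!(1-ρ)²) = 0.51208 × 0.20039 × 0.16727 / (24 × 0.69345) = 0.001031
  Wq_B = Lq/λ = 0.001031/9.3 = 0.0001109
  W_B = Wq_B + 1/μ = 0.0001109 + 0.07194 = 0.07205

Since W_B = 0.07205 < W_A = 0.09709, Option B (multiple servers) has the shorter time in system.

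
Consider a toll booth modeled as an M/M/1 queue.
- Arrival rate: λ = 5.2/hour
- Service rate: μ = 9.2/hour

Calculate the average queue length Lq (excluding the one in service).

ρ = λ/μ = 5.2/9.2 = 0.5652
For M/M/1: Lq = λ²/(μ(μ-λ))
Lq = 27.04/(9.2 × 4.00)
Lq = 0.7348 vehicles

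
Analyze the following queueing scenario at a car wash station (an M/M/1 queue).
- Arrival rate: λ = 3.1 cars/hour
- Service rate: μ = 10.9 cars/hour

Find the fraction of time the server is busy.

Server utilization: ρ = λ/μ
ρ = 3.1/10.9 = 0.2844
The server is busy 28.44% of the time.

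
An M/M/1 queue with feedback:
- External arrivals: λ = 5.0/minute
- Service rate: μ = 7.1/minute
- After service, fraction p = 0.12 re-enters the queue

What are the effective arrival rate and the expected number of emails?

Effective arrival rate: λ_eff = λ/(1-p) = 5.0/(1-0.12) = 5.0/0.88 = 5.68182
ρ = λ_eff/μ = 5.68182/7.1 = 0.800256
L = ρ/(1-ρ) = 0.800256/(1-0.800256) = 4.0064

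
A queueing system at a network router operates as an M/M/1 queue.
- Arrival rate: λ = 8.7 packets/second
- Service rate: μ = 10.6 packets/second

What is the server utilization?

Server utilization: ρ = λ/μ
ρ = 8.7/10.6 = 0.8208
The server is busy 82.08% of the time.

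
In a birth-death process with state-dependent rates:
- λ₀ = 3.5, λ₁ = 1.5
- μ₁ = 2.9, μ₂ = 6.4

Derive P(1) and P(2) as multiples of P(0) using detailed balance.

Balance equations:
State 0: λ₀P₀ = μ₁P₁ → P₁ = (λ₀/μ₁)P₀ = (3.5/2.9)P₀ = 1.2069P₀
State 1: P₂ = (λ₀λ₁)/(μ₁μ₂)P₀ = (3.5×1.5)/(2.9×6.4)P₀ = 0.2829P₀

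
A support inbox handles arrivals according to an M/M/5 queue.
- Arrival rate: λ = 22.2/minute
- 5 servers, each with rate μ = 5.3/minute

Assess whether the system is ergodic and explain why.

Stability requires ρ = λ/(cμ) < 1
ρ = 22.2/(5 × 5.3) = 22.2/26.50 = 0.8377
Since 0.8377 < 1, the system is STABLE.
The servers are busy 83.77% of the time.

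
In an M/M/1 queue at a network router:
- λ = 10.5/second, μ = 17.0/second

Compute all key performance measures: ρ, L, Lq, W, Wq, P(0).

Step 1: ρ = λ/μ = 10.5/17.0 = 0.6176
Step 2: L = λ/(μ-λ) = 10.5/6.50 = 1.6154
Step 3: Lq = λ²/(μ(μ-λ)) = 110.25/(17.0×6.50) = 0.9977
Step 4: W = 1/(μ-λ) = 1/6.50 = 0.15385
Step 5: Wq = λ/(μ(μ-λ)) = 10.5/(17.0×6.50) = 0.09502
Step 6: P(0) = 1-ρ = 0.3824
Verify: L = λW = 10.5×0.15385 = 1.6154 ✔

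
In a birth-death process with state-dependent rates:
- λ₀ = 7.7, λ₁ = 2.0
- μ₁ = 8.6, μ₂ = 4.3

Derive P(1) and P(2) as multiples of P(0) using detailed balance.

Balance equations:
State 0: λ₀P₀ = μ₁P₁ → P₁ = (λ₀/μ₁)P₀ = (7.7/8.6)P₀ = 0.8953P₀
State 1: P₂ = (λ₀λ₁)/(μ₁μ₂)P₀ = (7.7×2.0)/(8.6×4.3)P₀ = 0.4164P₀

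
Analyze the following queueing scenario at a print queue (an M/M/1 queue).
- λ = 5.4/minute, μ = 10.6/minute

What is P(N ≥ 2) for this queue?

ρ = λ/μ = 5.4/10.6 = 0.5094
P(N ≥ n) = ρⁿ
P(N ≥ 2) = 0.5094^2
P(N ≥ 2) = 0.2595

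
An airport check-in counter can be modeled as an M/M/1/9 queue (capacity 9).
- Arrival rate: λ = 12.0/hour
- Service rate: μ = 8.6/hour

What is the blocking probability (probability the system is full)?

ρ = λ/μ = 12.0/8.6 = 1.39535
P₀ = (1-ρ)/(1-ρ^(K+1)) = (1-1.39535)/(1-1.39535^10) = -0.39535/-26.9790 = 0.01465
P_K = P₀×ρ^K = 0.01465 × 1.39535^9 = 0.01465 × 20.0516 = 0.2938
Blocking probability = 29.38%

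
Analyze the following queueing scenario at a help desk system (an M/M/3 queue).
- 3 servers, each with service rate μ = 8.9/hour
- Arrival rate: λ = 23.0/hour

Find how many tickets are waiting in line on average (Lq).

Traffic intensity: ρ = λ/(cμ) = 23.0/(3×8.9) = 0.8614
Since ρ = 0.8614 < 1, system is stable.
Offered load a = λ/μ = cρ = 23.0/8.9 = 2.5843
P₀ = [ Σₙ₌₀^2 aⁿ/n! + a^3/(3!(1-ρ)) ]⁻¹
Σ = a^0/0! + a^1/1! + a^2/2! = 1.0000 + 2.5843 + 3.3392 = 6.9235
a^3/(3!(1-ρ)) = 17.2589/(6 × 0.138577) = 20.7573
P₀ = 1/(6.9235 + 20.7573) = 0.03613
Lq = P₀·a^3·ρ / (3!(1-ρ)²) = 0.0361261 × 17.2589 × 0.861423 / (6 × 0.0192035) = 4.6614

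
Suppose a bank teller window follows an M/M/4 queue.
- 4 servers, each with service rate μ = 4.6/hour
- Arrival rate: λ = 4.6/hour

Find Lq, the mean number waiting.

Traffic intensity: ρ = λ/(cμ) = 4.6/(4×4.6) = 0.2500
Since ρ = 0.2500 < 1, system is stable.
Offered load a = λ/μ = cρ = 4.6/4.6 = 1.0000
P₀ = [ Σₙ₌₀^3 aⁿ/n! + a^4/(4!(1-ρ)) ]⁻¹
Σ = a^0/0! + a^1/1! + a^2/2! + a^3/3! = 1.0000 + 1.0000 + 0.5000 + 0.1667 = 2.6667
a^4/(4!(1-ρ)) = 1.0000/(24 × 0.7500) = 0.05556
P₀ = 1/(2.6667 + 0.05556) = 0.3673
Lq = P₀·a^4·ρ / (4!(1-ρ)²) = 0.36735 × 1.0000 × 0.25000 / (24 × 0.56250) = 0.006803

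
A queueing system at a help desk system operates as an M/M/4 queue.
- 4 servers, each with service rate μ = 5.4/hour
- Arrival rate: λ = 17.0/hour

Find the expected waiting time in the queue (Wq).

Traffic intensity: ρ = λ/(cμ) = 17.0/(4×5.4) = 0.7870
Since ρ = 0.7870 < 1, system is stable.
Offered load a = λ/μ = cρ = 17.0/5.4 = 3.1481
P₀ = [ Σₙ₌₀^3 aⁿ/n! + a^4/(4!(1-ρ)) ]⁻¹
Σ = a^0/0! + a^1/1! + a^2/2! + a^3/3! = 1.00000 + 3.14815 + 4.95542 + 5.20013 = 14.3037
a^4/(4!(1-ρ)) = 98.2247/(24 × 0.212963) = 19.2179
P₀ = 1/(14.3037 + 19.2179) = 0.02983
Lq = P₀·a^4·ρ / (4!(1-ρ)²) = 0.02983 × 98.2247 × 0.7870 / (24 × 0.04535) = 2.1187
Wq = Lq/λ = 2.1187/17.0 = 0.1246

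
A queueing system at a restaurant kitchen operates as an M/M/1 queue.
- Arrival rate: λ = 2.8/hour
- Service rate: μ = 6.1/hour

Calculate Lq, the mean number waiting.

ρ = λ/μ = 2.8/6.1 = 0.4590
For M/M/1: Lq = λ²/(μ(μ-λ))
Lq = 7.84/(6.1 × 3.30)
Lq = 0.3895 orders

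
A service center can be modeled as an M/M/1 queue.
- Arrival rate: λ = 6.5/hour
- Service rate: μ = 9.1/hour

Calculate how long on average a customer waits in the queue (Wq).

First, compute utilization: ρ = λ/μ = 6.5/9.1 = 0.7143
For M/M/1: Wq = λ/(μ(μ-λ))
Wq = 6.5/(9.1 × (9.1-6.5))
Wq = 6.5/(9.1 × 2.60)
Wq = 0.2747 hours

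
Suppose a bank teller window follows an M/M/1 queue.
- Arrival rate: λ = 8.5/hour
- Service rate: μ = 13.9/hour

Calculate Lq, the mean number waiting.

ρ = λ/μ = 8.5/13.9 = 0.6115
For M/M/1: Lq = λ²/(μ(μ-λ))
Lq = 72.25/(13.9 × 5.40)
Lq = 0.9626 transactions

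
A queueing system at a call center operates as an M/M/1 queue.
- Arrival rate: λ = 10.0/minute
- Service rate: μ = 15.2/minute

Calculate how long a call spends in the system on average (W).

First, compute utilization: ρ = λ/μ = 10.0/15.2 = 0.6579
For M/M/1: W = 1/(μ-λ)
W = 1/(15.2-10.0) = 1/5.20
W = 0.1923 minutes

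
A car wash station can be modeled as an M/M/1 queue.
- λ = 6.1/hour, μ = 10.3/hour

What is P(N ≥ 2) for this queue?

ρ = λ/μ = 6.1/10.3 = 0.5922
P(N ≥ n) = ρⁿ
P(N ≥ 2) = 0.5922^2
P(N ≥ 2) = 0.3507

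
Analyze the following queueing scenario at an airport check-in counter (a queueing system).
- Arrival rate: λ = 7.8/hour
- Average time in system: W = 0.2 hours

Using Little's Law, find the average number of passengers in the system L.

Little's Law: L = λW
L = 7.8 × 0.2 = 1.5600 passengers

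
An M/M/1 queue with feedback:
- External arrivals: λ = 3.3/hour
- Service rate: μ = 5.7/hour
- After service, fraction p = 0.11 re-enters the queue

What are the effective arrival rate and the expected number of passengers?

Effective arrival rate: λ_eff = λ/(1-p) = 3.3/(1-0.11) = 3.3/0.89 = 3.707865
ρ = λ_eff/μ = 3.707865/5.7 = 0.650503
L = ρ/(1-ρ) = 0.650503/(1-0.650503) = 1.8613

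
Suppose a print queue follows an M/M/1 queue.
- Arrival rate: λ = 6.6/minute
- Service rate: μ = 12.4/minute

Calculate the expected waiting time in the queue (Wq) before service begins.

First, compute utilization: ρ = λ/μ = 6.6/12.4 = 0.5323
For M/M/1: Wq = λ/(μ(μ-λ))
Wq = 6.6/(12.4 × (12.4-6.6))
Wq = 6.6/(12.4 × 5.80)
Wq = 0.09177 minutes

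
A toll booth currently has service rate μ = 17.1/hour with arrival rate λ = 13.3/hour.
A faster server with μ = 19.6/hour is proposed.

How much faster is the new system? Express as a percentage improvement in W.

System 1: ρ₁ = 13.3/17.1 = 0.7778, W₁ = 1/(17.1-13.3) = 0.26316
System 2: ρ₂ = 13.3/19.6 = 0.6786, W₂ = 1/(19.6-13.3) = 0.15873
Improvement: (W₁-W₂)/W₁ = (0.26316-0.15873)/0.26316 = 39.68%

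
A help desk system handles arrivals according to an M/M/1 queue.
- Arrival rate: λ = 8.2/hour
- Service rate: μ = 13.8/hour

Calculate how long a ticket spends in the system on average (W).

First, compute utilization: ρ = λ/μ = 8.2/13.8 = 0.5942
For M/M/1: W = 1/(μ-λ)
W = 1/(13.8-8.2) = 1/5.60
W = 0.1786 hours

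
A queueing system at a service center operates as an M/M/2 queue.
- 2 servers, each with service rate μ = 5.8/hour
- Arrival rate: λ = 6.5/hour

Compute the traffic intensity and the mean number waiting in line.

Traffic intensity: ρ = λ/(cμ) = 6.5/(2×5.8) = 0.5603
Since ρ = 0.5603 < 1, system is stable.
Offered load a = λ/μ = cρ = 6.5/5.8 = 1.1207
P₀ = [ Σₙ₌₀^1 aⁿ/n! + a^2/(2!(1-ρ)) ]⁻¹
Σ = a^0/0! + a^1/1! = 1.0000 + 1.1207 = 2.1207
a^2/(2!(1-ρ)) = 1.2559/(2 × 0.43966) = 1.4283
P₀ = 1/(2.1207 + 1.4283) = 0.2818
Lq = P₀·a^2·ρ / (2!(1-ρ)²) = 0.2818 × 1.2559 × 0.5603 / (2 × 0.1933) = 0.5129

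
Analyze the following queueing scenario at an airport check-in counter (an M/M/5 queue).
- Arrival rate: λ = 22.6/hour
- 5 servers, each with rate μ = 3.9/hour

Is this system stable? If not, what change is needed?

Stability requires ρ = λ/(cμ) < 1
ρ = 22.6/(5 × 3.9) = 22.6/19.50 = 1.1590
Since 1.1590 ≥ 1, the system is UNSTABLE.
Need c > λ/μ = 22.6/3.9 = 5.79.
Minimum servers needed: c = 6.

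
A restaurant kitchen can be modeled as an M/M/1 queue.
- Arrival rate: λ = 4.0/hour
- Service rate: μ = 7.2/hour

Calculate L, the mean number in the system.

ρ = λ/μ = 4.0/7.2 = 0.5556
For M/M/1: L = λ/(μ-λ)
L = 4.0/(7.2-4.0) = 4.0/3.20
L = 1.2500 orders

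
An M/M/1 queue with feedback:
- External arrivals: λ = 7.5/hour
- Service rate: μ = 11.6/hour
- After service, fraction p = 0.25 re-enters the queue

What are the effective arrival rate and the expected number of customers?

Effective arrival rate: λ_eff = λ/(1-p) = 7.5/(1-0.25) = 7.5/0.75 = 10.0000
ρ = λ_eff/μ = 10.0000/11.6 = 0.862069
L = ρ/(1-ρ) = 0.862069/(1-0.862069) = 6.2500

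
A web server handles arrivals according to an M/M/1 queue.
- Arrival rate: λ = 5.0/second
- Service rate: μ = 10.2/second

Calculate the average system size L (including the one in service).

ρ = λ/μ = 5.0/10.2 = 0.4902
For M/M/1: L = λ/(μ-λ)
L = 5.0/(10.2-5.0) = 5.0/5.20
L = 0.9615 requests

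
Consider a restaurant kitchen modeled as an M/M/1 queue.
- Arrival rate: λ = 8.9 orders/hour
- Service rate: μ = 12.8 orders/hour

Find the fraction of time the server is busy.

Server utilization: ρ = λ/μ
ρ = 8.9/12.8 = 0.6953
The server is busy 69.53% of the time.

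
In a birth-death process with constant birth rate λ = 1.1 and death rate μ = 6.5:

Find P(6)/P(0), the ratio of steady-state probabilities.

For constant rates: P(n)/P(0) = (λ/μ)^n
P(6)/P(0) = (1.1/6.5)^6 = 0.16923^6 = 0.00002349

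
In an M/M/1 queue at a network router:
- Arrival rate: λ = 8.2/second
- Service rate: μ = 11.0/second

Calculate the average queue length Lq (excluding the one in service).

ρ = λ/μ = 8.2/11.0 = 0.7455
For M/M/1: Lq = λ²/(μ(μ-λ))
Lq = 67.24/(11.0 × 2.80)
Lq = 2.1831 packets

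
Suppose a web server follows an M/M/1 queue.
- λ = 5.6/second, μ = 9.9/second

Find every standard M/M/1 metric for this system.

Step 1: ρ = λ/μ = 5.6/9.9 = 0.5657
Step 2: L = λ/(μ-λ) = 5.6/4.30 = 1.3023
Step 3: Lq = λ²/(μ(μ-λ)) = 31.36/(9.9×4.30) = 0.7367
Step 4: W = 1/(μ-λ) = 1/4.30 = 0.23256
Step 5: Wq = λ/(μ(μ-λ)) = 5.6/(9.9×4.30) = 0.1315
Step 6: P(0) = 1-ρ = 0.4343
Verify: L = λW = 5.6×0.23256 = 1.3023 ✔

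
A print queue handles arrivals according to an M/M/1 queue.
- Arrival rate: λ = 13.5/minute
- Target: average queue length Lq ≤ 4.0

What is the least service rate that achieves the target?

For M/M/1: Lq = λ²/(μ(μ-λ))
Need Lq ≤ 4.0, i.e. μ(μ-λ) ≥ λ²/4.0
μ² - 13.5μ - 182.25/4.0 ≥ 0  →  μ² - 13.5μ - 45.5625 ≥ 0
Quadratic formula (positive root): μ = [λ + √(λ² + 4×45.5625)]/2
Discriminant: 182.25 + 4×45.5625 = 364.5000, √364.5000 = 19.0919
μ ≥ (13.5 + 19.0919)/2 = 16.2959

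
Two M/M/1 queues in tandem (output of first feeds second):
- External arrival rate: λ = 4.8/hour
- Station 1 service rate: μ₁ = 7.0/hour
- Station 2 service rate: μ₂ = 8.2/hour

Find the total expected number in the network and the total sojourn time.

By Jackson's theorem, each station behaves as independent M/M/1.
Station 1: ρ₁ = 4.8/7.0 = 0.6857, L₁ = ρ₁/(1-ρ₁) = λ/(μ₁-λ) = 4.8/2.20 = 2.1818
Station 2: ρ₂ = 4.8/8.2 = 0.5854, L₂ = ρ₂/(1-ρ₂) = λ/(μ₂-λ) = 4.8/3.40 = 1.4118
Total: L = L₁ + L₂ = 2.1818 + 1.4118 = 3.5936
W = L/λ = 3.5936/4.8 = 0.7487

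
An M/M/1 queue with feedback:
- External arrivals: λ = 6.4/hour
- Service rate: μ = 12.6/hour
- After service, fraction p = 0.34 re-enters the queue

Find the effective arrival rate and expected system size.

Effective arrival rate: λ_eff = λ/(1-p) = 6.4/(1-0.34) = 6.4/0.66 = 9.6970
ρ = λ_eff/μ = 9.6970/12.6 = 0.7696
L = ρ/(1-ρ) = 0.7696/(1-0.7696) = 3.3403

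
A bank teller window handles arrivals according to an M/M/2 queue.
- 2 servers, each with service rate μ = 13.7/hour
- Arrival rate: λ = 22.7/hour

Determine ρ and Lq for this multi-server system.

Traffic intensity: ρ = λ/(cμ) = 22.7/(2×13.7) = 0.8285
Since ρ = 0.8285 < 1, system is stable.
Offered load a = λ/μ = cρ = 22.7/13.7 = 1.6569
P₀ = [ Σₙ₌₀^1 aⁿ/n! + a^2/(2!(1-ρ)) ]⁻¹
Σ = a^0/0! + a^1/1! = 1.0000 + 1.6569 = 2.6569
a^2/(2!(1-ρ)) = 2.74543/(2 × 0.171533) = 8.0026
P₀ = 1/(2.6569 + 8.0026) = 0.09381
Lq = P₀·a^2·ρ / (2!(1-ρ)²) = 0.0938124 × 2.74543 × 0.828467 / (2 × 0.0294235) = 3.6259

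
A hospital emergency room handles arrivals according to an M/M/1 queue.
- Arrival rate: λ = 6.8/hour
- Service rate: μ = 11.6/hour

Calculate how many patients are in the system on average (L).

ρ = λ/μ = 6.8/11.6 = 0.5862
For M/M/1: L = λ/(μ-λ)
L = 6.8/(11.6-6.8) = 6.8/4.80
L = 1.4167 patients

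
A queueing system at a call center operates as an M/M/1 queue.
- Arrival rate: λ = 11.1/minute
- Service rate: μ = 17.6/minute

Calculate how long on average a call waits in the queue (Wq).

First, compute utilization: ρ = λ/μ = 11.1/17.6 = 0.6307
For M/M/1: Wq = λ/(μ(μ-λ))
Wq = 11.1/(17.6 × (17.6-11.1))
Wq = 11.1/(17.6 × 6.50)
Wq = 0.09703 minutes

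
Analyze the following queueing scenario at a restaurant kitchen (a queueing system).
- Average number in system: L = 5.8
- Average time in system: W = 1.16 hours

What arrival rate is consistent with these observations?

Little's Law: L = λW, so λ = L/W
λ = 5.8/1.16 = 5.0000 orders/hour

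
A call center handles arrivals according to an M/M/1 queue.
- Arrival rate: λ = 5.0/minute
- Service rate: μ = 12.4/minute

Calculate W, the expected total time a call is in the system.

First, compute utilization: ρ = λ/μ = 5.0/12.4 = 0.4032
For M/M/1: W = 1/(μ-λ)
W = 1/(12.4-5.0) = 1/7.40
W = 0.1351 minutes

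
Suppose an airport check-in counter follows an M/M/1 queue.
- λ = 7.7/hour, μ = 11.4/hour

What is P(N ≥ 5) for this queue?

ρ = λ/μ = 7.7/11.4 = 0.67544
P(N ≥ n) = ρⁿ
P(N ≥ 5) = 0.67544^5
P(N ≥ 5) = 0.1406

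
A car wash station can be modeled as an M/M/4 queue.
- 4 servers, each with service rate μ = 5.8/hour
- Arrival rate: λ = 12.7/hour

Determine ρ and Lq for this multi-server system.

Traffic intensity: ρ = λ/(cμ) = 12.7/(4×5.8) = 0.5474
Since ρ = 0.5474 < 1, system is stable.
Offered load a = λ/μ = cρ = 12.7/5.8 = 2.1897
P₀ = [ Σₙ₌₀^3 aⁿ/n! + a^4/(4!(1-ρ)) ]⁻¹
Σ = a^0/0! + a^1/1! + a^2/2! + a^3/3! = 1.0000 + 2.1897 + 2.3973 + 1.7497 = 7.3367
a^4/(4!(1-ρ)) = 22.9881/(24 × 0.452586) = 2.1164
P₀ = 1/(7.3367 + 2.1164) = 0.1058
Lq = P₀·a^4·ρ / (4!(1-ρ)²) = 0.10579 × 22.9881 × 0.54741 / (24 × 0.20483) = 0.2708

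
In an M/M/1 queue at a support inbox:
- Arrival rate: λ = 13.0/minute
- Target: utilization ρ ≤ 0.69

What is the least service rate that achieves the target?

ρ = λ/μ, so μ = λ/ρ
μ ≥ 13.0/0.69 = 18.8406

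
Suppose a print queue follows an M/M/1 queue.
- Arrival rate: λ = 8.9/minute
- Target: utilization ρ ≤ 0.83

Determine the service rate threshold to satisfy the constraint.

ρ = λ/μ, so μ = λ/ρ
μ ≥ 8.9/0.83 = 10.7229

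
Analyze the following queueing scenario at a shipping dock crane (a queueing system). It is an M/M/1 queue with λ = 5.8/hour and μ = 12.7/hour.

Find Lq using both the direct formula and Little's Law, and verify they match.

Method 1 (direct): Lq = λ²/(μ(μ-λ)) = 33.64/(12.7 × 6.90) = 0.3839

Method 2 (Little's Law):
W = 1/(μ-λ) = 1/6.90 = 0.14493
Wq = W - 1/μ = 0.14493 - 0.078740 = 0.06619
Lq = λWq = 5.8 × 0.06619 = 0.3839 ✔ (matches Method 1)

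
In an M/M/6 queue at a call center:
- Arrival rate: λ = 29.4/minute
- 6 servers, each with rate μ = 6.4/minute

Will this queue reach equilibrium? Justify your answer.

Stability requires ρ = λ/(cμ) < 1
ρ = 29.4/(6 × 6.4) = 29.4/38.40 = 0.7656
Since 0.7656 < 1, the system is STABLE.
The servers are busy 76.56% of the time.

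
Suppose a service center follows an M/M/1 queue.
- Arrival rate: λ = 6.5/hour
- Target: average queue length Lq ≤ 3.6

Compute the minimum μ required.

For M/M/1: Lq = λ²/(μ(μ-λ))
Need Lq ≤ 3.6, i.e. μ(μ-λ) ≥ λ²/3.6
μ² - 6.5μ - 42.25/3.6 ≥ 0  →  μ² - 6.5μ - 11.7361 ≥ 0
Quadratic formula (positive root): μ = [λ + √(λ² + 4×11.7361)]/2
Discriminant: 42.25 + 4×11.7361 = 89.1944, √89.1944 = 9.44428
μ ≥ (6.5 + 9.44428)/2 = 7.9721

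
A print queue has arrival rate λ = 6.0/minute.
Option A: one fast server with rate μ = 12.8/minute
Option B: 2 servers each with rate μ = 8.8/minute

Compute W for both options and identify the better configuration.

Option A: single server μ = 12.8 (M/M/1)
  ρ_A = 6.0/12.8 = 0.4688
  W_A = 1/(μ-λ) = 1/(12.8-6.0) = 1/6.80 = 0.1471

Option B: 2 servers μ = 8.8 (M/M/2)
  ρ_B = λ/(cμ) = 6.0/(2×8.8) = 0.3409
  Offered load a = λ/μ = cρ = 6.0/8.8 = 0.6818
  P₀ = [ Σₙ₌₀^1 aⁿ/n! + a^2/(2!(1-ρ)) ]⁻¹
  Σ = a^0/0! + a^1/1! = 1.0000 + 0.6818 = 1.6818
  a^2/(2!(1-ρ)) = 0.4649/(2 × 0.6591) = 0.3527
  P₀ = 1/(1.6818 + 0.3527) = 0.4915
  Lq = P₀·a^2·ρ / (2!(1-ρ)²) = 0.4915 × 0.4649 × 0.3409 / (2 × 0.4344) = 0.08966
  Wq_B = Lq/λ = 0.08966/6.0 = 0.014943
  W_B = Wq_B + 1/μ = 0.014943 + 0.11364 = 0.1286

Since W_B = 0.1286 < W_A = 0.1471, Option B (multiple servers) has the shorter time in system.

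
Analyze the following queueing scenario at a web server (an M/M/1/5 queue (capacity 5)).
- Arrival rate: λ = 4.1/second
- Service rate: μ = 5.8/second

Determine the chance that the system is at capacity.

ρ = λ/μ = 4.1/5.8 = 0.7069
P₀ = (1-ρ)/(1-ρ^(K+1)) = (1-0.7069)/(1-0.7069^6) = 0.2931/0.8752 = 0.3349
P_K = P₀×ρ^K = 0.3349 × 0.7069^5 = 0.3349 × 0.1765 = 0.05911
Blocking probability = 5.91%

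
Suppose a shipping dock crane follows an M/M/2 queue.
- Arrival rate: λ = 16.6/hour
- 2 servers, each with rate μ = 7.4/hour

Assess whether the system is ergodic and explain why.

Stability requires ρ = λ/(cμ) < 1
ρ = 16.6/(2 × 7.4) = 16.6/14.80 = 1.1216
Since 1.1216 ≥ 1, the system is UNSTABLE.
Need c > λ/μ = 16.6/7.4 = 2.24.
Minimum servers needed: c = 3.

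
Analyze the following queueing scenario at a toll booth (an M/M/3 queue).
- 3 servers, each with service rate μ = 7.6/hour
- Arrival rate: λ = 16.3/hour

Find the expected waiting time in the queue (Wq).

Traffic intensity: ρ = λ/(cμ) = 16.3/(3×7.6) = 0.7149
Since ρ = 0.7149 < 1, system is stable.
Offered load a = λ/μ = cρ = 16.3/7.6 = 2.1447
P₀ = [ Σₙ₌₀^2 aⁿ/n! + a^3/(3!(1-ρ)) ]⁻¹
Σ = a^0/0! + a^1/1! + a^2/2! = 1.00000 + 2.14474 + 2.29995 = 5.4447
a^3/(3!(1-ρ)) = 9.86557/(6 × 0.285088) = 5.7676
P₀ = 1/(5.4447 + 5.7676) = 0.08919
Lq = P₀·a^3·ρ / (3!(1-ρ)²) = 0.089188 × 9.8656 × 0.71491 / (6 × 0.081275) = 1.2900
Wq = Lq/λ = 1.2900/16.3 = 0.07914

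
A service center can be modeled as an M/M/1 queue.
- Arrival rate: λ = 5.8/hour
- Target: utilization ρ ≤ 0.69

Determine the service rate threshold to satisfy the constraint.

ρ = λ/μ, so μ = λ/ρ
μ ≥ 5.8/0.69 = 8.4058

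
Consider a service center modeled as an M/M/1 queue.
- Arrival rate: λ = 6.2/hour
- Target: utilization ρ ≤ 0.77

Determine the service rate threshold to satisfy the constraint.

ρ = λ/μ, so μ = λ/ρ
μ ≥ 6.2/0.77 = 8.0519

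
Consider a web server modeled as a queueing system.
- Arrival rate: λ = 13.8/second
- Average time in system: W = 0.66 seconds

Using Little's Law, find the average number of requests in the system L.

Little's Law: L = λW
L = 13.8 × 0.66 = 9.1080 requests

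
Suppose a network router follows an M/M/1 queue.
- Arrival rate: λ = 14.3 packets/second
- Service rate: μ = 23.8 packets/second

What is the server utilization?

Server utilization: ρ = λ/μ
ρ = 14.3/23.8 = 0.6008
The server is busy 60.08% of the time.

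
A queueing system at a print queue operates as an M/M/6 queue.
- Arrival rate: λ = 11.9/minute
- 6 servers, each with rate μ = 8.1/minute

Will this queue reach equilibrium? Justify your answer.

Stability requires ρ = λ/(cμ) < 1
ρ = 11.9/(6 × 8.1) = 11.9/48.60 = 0.2449
Since 0.2449 < 1, the system is STABLE.
The servers are busy 24.49% of the time.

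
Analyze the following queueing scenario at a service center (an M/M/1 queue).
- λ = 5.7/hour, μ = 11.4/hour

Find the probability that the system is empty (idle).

ρ = λ/μ = 5.7/11.4 = 0.5000
P(0) = 1 - ρ = 1 - 0.5000 = 0.5000
The server is idle 50.00% of the time.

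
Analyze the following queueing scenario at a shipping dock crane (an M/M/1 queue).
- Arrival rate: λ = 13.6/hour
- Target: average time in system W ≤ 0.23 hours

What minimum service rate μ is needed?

For M/M/1: W = 1/(μ-λ)
Need W ≤ 0.23, so 1/(μ-λ) ≤ 0.23
μ - λ ≥ 1/0.23 = 4.3478
μ ≥ 13.6 + 4.3478 = 17.9478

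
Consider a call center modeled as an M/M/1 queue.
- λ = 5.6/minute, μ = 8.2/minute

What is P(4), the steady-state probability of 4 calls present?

ρ = λ/μ = 5.6/8.2 = 0.68293
P(n) = (1-ρ)ρⁿ
P(4) = (1-0.68293) × 0.68293^4
P(4) = 0.3171 × 0.2175
P(4) = 0.06897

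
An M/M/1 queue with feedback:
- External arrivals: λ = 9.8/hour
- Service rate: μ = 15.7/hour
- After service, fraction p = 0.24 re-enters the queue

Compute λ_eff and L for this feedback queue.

Effective arrival rate: λ_eff = λ/(1-p) = 9.8/(1-0.24) = 9.8/0.76 = 12.8947
ρ = λ_eff/μ = 12.8947/15.7 = 0.82132
L = ρ/(1-ρ) = 0.82132/(1-0.82132) = 4.5966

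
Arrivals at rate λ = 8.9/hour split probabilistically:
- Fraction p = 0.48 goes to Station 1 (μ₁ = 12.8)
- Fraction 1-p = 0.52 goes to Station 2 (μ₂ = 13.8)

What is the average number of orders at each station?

Effective rates: λ₁ = 8.9×0.48 = 4.272, λ₂ = 8.9×0.52 = 4.628
Station 1: ρ₁ = 4.272/12.8 = 0.33375, L₁ = ρ₁/(1-ρ₁) = 0.33375/(1-0.33375) = 0.5009
Station 2: ρ₂ = 4.628/13.8 = 0.33536, L₂ = ρ₂/(1-ρ₂) = 0.33536/(1-0.33536) = 0.5046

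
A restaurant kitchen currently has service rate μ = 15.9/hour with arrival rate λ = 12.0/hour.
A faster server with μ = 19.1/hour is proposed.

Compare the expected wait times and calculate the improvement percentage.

System 1: ρ₁ = 12.0/15.9 = 0.7547, W₁ = 1/(15.9-12.0) = 0.25641
System 2: ρ₂ = 12.0/19.1 = 0.6283, W₂ = 1/(19.1-12.0) = 0.14085
Improvement: (W₁-W₂)/W₁ = (0.25641-0.14085)/0.25641 = 45.07%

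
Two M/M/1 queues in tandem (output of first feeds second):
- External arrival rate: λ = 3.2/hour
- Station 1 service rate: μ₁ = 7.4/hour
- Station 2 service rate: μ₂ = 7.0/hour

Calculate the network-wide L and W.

By Jackson's theorem, each station behaves as independent M/M/1.
Station 1: ρ₁ = 3.2/7.4 = 0.4324, L₁ = ρ₁/(1-ρ₁) = λ/(μ₁-λ) = 3.2/4.20 = 0.76190
Station 2: ρ₂ = 3.2/7.0 = 0.4571, L₂ = ρ₂/(1-ρ₂) = λ/(μ₂-λ) = 3.2/3.80 = 0.84211
Total: L = L₁ + L₂ = 0.76190 + 0.84211 = 1.60401
W = L/λ = 1.60401/3.2 = 0.5013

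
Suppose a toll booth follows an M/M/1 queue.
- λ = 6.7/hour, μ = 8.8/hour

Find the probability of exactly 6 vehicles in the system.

ρ = λ/μ = 6.7/8.8 = 0.76136
P(n) = (1-ρ)ρⁿ
P(6) = (1-0.76136) × 0.76136^6
P(6) = 0.2386 × 0.1948
P(6) = 0.04648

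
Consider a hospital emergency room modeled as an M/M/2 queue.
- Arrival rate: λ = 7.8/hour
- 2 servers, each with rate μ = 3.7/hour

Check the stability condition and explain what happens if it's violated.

Stability requires ρ = λ/(cμ) < 1
ρ = 7.8/(2 × 3.7) = 7.8/7.40 = 1.0541
Since 1.0541 ≥ 1, the system is UNSTABLE.
Need c > λ/μ = 7.8/3.7 = 2.11.
Minimum servers needed: c = 3.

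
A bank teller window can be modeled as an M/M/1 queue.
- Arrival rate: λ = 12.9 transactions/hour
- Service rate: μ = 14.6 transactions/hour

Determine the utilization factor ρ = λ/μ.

Server utilization: ρ = λ/μ
ρ = 12.9/14.6 = 0.8836
The server is busy 88.36% of the time.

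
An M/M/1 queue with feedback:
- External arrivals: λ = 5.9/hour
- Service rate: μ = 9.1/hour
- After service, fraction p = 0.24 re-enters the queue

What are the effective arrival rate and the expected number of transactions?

Effective arrival rate: λ_eff = λ/(1-p) = 5.9/(1-0.24) = 5.9/0.76 = 7.763158
ρ = λ_eff/μ = 7.763158/9.1 = 0.853094
L = ρ/(1-ρ) = 0.853094/(1-0.853094) = 5.8071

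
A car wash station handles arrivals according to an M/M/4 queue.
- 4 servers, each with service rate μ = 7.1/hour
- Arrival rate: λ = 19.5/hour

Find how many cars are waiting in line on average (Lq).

Traffic intensity: ρ = λ/(cμ) = 19.5/(4×7.1) = 0.6866
Since ρ = 0.6866 < 1, system is stable.
Offered load a = λ/μ = cρ = 19.5/7.1 = 2.7465
P₀ = [ Σₙ₌₀^3 aⁿ/n! + a^4/(4!(1-ρ)) ]⁻¹
Σ = a^0/0! + a^1/1! + a^2/2! + a^3/3! = 1.0000 + 2.7465 + 3.7716 + 3.4528 = 10.9709
a^4/(4!(1-ρ)) = 56.8991/(24 × 0.31338) = 7.5652
P₀ = 1/(10.9709 + 7.5652) = 0.05395
Lq = P₀·a^4·ρ / (4!(1-ρ)²) = 0.05395 × 56.8991 × 0.6866 / (24 × 0.09821) = 0.8942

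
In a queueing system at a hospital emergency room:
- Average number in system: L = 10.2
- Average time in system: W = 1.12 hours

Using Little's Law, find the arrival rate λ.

Little's Law: L = λW, so λ = L/W
λ = 10.2/1.12 = 9.1071 patients/hour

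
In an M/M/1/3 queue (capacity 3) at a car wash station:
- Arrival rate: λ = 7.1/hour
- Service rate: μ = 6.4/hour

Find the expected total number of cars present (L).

ρ = λ/μ = 7.1/6.4 = 1.1094
P₀ = (1-ρ)/(1-ρ^(K+1)) = (1-1.1094)/(1-1.1094^4) = -0.1094/-0.5148 = 0.2125
P_K = P₀×ρ^K = 0.21251 × 1.1094^3 = 0.21251 × 1.3654 = 0.2902
L = ρ[1 - (K+1)ρ^K + Kρ^(K+1)] / [(1-ρ)(1-ρ^(K+1))]
L = 1.1094 × (1 - 4×1.365414 + 3×1.514791) / ((1 - 1.1094) × (1 - 1.514791)) = 1.6294 cars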